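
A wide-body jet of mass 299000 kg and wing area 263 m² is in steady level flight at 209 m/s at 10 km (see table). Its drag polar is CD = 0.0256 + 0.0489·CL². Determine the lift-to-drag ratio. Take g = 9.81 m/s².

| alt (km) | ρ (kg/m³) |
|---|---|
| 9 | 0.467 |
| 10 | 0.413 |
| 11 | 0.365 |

At 10 km, from the table: ρ = 0.413 kg/m³.
Weight W = mg = 299000 × 9.81 = 2.9332×10^6 N; in level flight L = W.
q = ½ρv² = ½ × 0.413 × 209² = 9020 Pa.
CL = 2W/(ρv²S) = 2×2.9332×10^6/(0.413×209²×263) = 1.236.
CD = 0.0256 + 0.0489 × 1.236² = 0.1004.
L/D = CL/CD = 1.236 / 0.1004 = 12.3

L/D = 12.3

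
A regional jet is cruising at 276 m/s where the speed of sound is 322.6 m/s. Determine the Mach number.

M = 0.856

M = v/a = 276 / 322.6 = 0.856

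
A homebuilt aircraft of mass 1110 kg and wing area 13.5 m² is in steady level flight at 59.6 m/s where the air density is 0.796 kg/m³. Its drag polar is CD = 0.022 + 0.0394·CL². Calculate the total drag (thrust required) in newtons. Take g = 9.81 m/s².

Weight W = mg = 1110 × 9.81 = 10889 N; in level flight L = W.
Dynamic pressure q = 0.5 × 0.796 × 59.6² = 1414 Pa.
CL = 2W/(ρv²S) = 2×10889/(0.796×59.6²×13.5) = 0.5705.
CD = 0.022 + 0.0394 × 0.5705² = 0.03483.
D = q·S·CD = 1414 × 13.5 × 0.03483 = 664.7 N

D = 665 N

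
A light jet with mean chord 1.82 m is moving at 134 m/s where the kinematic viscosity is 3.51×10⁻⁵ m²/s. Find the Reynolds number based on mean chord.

Re = 6.95×10^6

Re = v·c/ν = 134 × 1.82 / (3.51×10⁻⁵) = 6.95×10^6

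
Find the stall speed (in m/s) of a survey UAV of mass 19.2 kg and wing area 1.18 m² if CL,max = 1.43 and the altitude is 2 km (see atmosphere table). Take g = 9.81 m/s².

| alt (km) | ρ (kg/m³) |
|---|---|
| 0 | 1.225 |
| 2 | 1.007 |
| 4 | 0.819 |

V_stall = 14.9 m/s

At 2 km, from the table: ρ = 1.007 kg/m³.
Stall occurs when L = W at CL,max. W = mg = 19.2 × 9.81 = 188.4 N.
V_stall = √(2W/(ρ·S·CL,max)) = √(2 × 188.4 / (1.007 × 1.18 × 1.43))
V_stall = √221.7 = 14.9 m/s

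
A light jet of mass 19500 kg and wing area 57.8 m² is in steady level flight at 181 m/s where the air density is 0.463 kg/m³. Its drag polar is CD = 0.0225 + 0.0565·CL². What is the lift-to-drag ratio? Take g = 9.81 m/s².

Weight W = mg = 19500 × 9.81 = 1.913×10^5 N; in level flight L = W.
q = ½ρv² = ½ × 0.463 × 181² = 7584 Pa.
Required CL = L/(qS) = 1.913×10^5/(7584·57.8) = 0.4364.
CD = 0.0225 + 0.0565 × 0.4364² = 0.03326.
L/D = CL/CD = 0.4364 / 0.03326 = 13.1

L/D = 13.1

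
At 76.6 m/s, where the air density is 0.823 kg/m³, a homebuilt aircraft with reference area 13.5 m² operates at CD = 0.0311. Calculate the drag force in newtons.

D = 1010 N

D = ½ρv²S·CD = ½ × 0.823 × 76.6² × 13.5 × 0.0311 = 1010 N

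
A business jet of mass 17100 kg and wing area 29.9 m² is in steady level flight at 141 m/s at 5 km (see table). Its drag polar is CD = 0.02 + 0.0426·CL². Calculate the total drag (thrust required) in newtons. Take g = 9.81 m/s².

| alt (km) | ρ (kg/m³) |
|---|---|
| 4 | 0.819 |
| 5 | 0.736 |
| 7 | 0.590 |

At 5 km, from the table: ρ = 0.736 kg/m³.
In steady level flight, lift balances weight: W = mg = 17100 × 9.81 = 1.6775×10^5 N.
q = ½ρv² = ½ × 0.736 × 141² = 7316 Pa.
CL = 2W/(ρv²S) = 2×1.6775×10^5/(0.736×141²×29.9) = 0.7668.
CD = 0.02 + 0.0426 × 0.7668² = 0.04505.
D = q·S·CD = 7316 × 29.9 × 0.04505 = 9855 N

D = 9860 N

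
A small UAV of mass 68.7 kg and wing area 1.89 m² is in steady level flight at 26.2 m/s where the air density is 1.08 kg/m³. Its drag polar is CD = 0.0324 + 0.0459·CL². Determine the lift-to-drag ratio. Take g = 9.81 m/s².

L/D = 12.8

Weight W = mg = 68.7 × 9.81 = 673.95 N; in level flight L = W.
Dynamic pressure q = 0.5 × 1.08 × 26.2² = 370.7 Pa.
CL = W/(q·S) = 673.95 / (370.7 × 1.89) = 0.962.
CD = 0.0324 + 0.0459 × 0.962² = 0.07488.
L/D = CL/CD = 0.962 / 0.07488 = 12.8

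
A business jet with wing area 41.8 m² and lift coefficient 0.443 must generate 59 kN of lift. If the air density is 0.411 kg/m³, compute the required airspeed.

v = 125 m/s

L = ½ρv²S·CL ⇒ v = √(2L/(ρ·S·CL))
v = √(2 × 59000 / (0.411 × 41.8 × 0.443)) = √15500 = 125 m/s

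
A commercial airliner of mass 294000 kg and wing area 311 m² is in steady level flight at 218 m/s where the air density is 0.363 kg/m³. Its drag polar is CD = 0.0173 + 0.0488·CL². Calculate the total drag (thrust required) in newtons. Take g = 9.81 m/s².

D = 1.98×10^5 N

In steady level flight, lift balances weight: W = mg = 294000 × 9.81 = 2.8841×10^6 N.
q = ½ρv² = ½ × 0.363 × 218² = 8626 Pa.
Required CL = L/(qS) = 2.8841×10^6/(8626·311) = 1.075.
CD = 0.0173 + 0.0488 × 1.075² = 0.07371.
D = q·S·CD = 8626 × 311 × 0.07371 = 1.977×10^5 N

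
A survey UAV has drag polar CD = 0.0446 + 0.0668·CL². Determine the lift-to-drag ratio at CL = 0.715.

L/D = 9.08

CD = 0.0446 + 0.0668 × 0.715² = 0.07875
L/D = CL/CD = 0.715 / 0.07875 = 9.08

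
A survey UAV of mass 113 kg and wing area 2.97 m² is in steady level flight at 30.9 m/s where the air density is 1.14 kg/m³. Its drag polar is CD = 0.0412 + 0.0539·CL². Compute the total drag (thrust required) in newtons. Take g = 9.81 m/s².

D = 108 N

Level flight ⇒ L = W = m·g = 113 × 9.81 = 1108.5 N.
q = ½ρv² = ½ × 1.14 × 30.9² = 544.2 Pa.
CL = 2W/(ρv²S) = 2×1108.5/(1.14×30.9²×2.97) = 0.6858.
CD = 0.0412 + 0.0539 × 0.6858² = 0.06655.
D = q·S·CD = 544.2 × 2.97 × 0.06655 = 107.6 N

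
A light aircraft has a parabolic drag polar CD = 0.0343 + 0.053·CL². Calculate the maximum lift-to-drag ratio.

(L/D)max = 11.7

For CD = CD0 + K·CL², (L/D)max occurs at CL* = √(CD0/K) and equals 1/(2√(K·CD0)).
(L/D)max = 1/(2√(0.053 × 0.0343)) = 1/(2 × 0.04264) = 11.7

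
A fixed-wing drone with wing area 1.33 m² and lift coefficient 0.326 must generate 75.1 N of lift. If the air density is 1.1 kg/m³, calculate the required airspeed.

L = ½ρv²S·CL ⇒ v = √(2L/(ρ·S·CL))
v = √(2 × 75.1 / (1.1 × 1.33 × 0.326)) = √314.9 = 17.7 m/s

v = 17.7 m/s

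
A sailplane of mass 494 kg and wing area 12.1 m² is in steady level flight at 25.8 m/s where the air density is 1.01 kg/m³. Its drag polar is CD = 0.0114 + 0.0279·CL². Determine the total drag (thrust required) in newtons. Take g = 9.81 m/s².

D = 207 N

Level flight ⇒ L = W = m·g = 494 × 9.81 = 4846.1 N.
q = ½ρv² = ½ × 1.01 × 25.8² = 336.1 Pa.
CL = 2W/(ρv²S) = 2×4846.1/(1.01×25.8²×12.1) = 1.191.
CD = 0.0114 + 0.0279 × 1.191² = 0.05101.
D = q·S·CD = 336.1 × 12.1 × 0.05101 = 207.5 N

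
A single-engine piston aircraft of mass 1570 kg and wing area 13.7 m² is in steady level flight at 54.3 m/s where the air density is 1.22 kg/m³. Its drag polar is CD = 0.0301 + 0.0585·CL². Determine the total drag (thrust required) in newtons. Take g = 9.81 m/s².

D = 1300 N

Level flight ⇒ L = W = m·g = 1570 × 9.81 = 15402 N.
Dynamic pressure q = 0.5 × 1.22 × 54.3² = 1799 Pa.
CL = 2W/(ρv²S) = 2×15402/(1.22×54.3²×13.7) = 0.6251.
CD = 0.0301 + 0.0585 × 0.6251² = 0.05296.
D = q·S·CD = 1799 × 13.7 × 0.05296 = 1305 N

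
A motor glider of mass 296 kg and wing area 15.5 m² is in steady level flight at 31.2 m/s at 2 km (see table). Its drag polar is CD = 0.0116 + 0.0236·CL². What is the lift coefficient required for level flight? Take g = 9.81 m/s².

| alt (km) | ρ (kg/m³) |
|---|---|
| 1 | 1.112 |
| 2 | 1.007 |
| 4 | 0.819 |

At 2 km, from the table: ρ = 1.007 kg/m³.
Level flight ⇒ L = W = m·g = 296 × 9.81 = 2903.8 N.
q = ½ρv² = ½ × 1.007 × 31.2² = 490.1 Pa.
CL = W/(q·S) = 2903.8 / (490.1 × 15.5) = 0.3822.

CL = 0.382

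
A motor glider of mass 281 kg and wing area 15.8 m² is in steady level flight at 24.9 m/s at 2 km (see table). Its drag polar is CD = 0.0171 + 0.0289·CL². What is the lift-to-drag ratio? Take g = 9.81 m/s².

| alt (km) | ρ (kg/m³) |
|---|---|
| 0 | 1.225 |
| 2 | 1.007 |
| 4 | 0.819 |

L/D = 21.4

At 2 km, from the table: ρ = 1.007 kg/m³.
In steady level flight, lift balances weight: W = mg = 281 × 9.81 = 2756.6 N.
Dynamic pressure q = 0.5 × 1.007 × 24.9² = 312.2 Pa.
Required CL = L/(qS) = 2756.6/(312.2·15.8) = 0.5589.
CD = 0.0171 + 0.0289 × 0.5589² = 0.02613.
L/D = CL/CD = 0.5589 / 0.02613 = 21.4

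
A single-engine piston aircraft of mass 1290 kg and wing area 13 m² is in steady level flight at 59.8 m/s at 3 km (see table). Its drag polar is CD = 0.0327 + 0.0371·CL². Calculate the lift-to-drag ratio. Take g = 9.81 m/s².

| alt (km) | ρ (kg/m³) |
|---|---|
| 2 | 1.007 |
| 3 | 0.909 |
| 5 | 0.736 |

L/D = 13

At 3 km, from the table: ρ = 0.909 kg/m³.
Weight W = mg = 1290 × 9.81 = 12655 N; in level flight L = W.
Dynamic pressure q = 0.5 × 0.909 × 59.8² = 1625 Pa.
CL = 2W/(ρv²S) = 2×12655/(0.909×59.8²×13) = 0.5989.
CD = 0.0327 + 0.0371 × 0.5989² = 0.04601.
L/D = CL/CD = 0.5989 / 0.04601 = 13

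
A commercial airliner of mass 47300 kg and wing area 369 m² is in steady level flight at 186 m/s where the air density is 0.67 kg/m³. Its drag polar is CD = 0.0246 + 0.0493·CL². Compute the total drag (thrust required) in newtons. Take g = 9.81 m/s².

D = 1.08×10^5 N

Level flight ⇒ L = W = m·g = 47300 × 9.81 = 4.6401×10^5 N.
Dynamic pressure q = 0.5 × 0.67 × 186² = 11590 Pa.
CL = W/(q·S) = 4.6401×10^5 / (11590 × 369) = 0.1085.
CD = 0.0246 + 0.0493 × 0.1085² = 0.02518.
D = q·S·CD = 11590 × 369 × 0.02518 = 1.077×10^5 N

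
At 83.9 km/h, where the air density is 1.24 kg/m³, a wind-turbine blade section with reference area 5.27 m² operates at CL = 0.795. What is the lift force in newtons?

L = 1410 N

Convert speed: v = 83.9 km/h ÷ 3.6 = 23.31 m/s.
L = ½ρv²S·CL = ½ × 1.24 × 23.31² × 5.27 × 0.795 = 1410 N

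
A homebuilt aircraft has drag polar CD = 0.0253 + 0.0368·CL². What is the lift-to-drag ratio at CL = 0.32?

L/D = 11

CD = 0.0253 + 0.0368 × 0.32² = 0.02907
L/D = CL/CD = 0.32 / 0.02907 = 11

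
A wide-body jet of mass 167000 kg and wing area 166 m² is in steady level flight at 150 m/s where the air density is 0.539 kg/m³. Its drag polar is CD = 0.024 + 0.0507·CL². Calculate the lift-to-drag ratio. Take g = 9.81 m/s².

Level flight ⇒ L = W = m·g = 167000 × 9.81 = 1.6383×10^6 N.
q = ½ρv² = ½ × 0.539 × 150² = 6064 Pa.
CL = 2W/(ρv²S) = 2×1.6383×10^6/(0.539×150²×166) = 1.628.
CD = 0.024 + 0.0507 × 1.628² = 0.1583.
L/D = CL/CD = 1.628 / 0.1583 = 10.3

L/D = 10.3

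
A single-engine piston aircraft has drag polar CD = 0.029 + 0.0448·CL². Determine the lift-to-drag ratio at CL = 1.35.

CD = 0.029 + 0.0448 × 1.35² = 0.1106
L/D = CL/CD = 1.35 / 0.1106 = 12.2

L/D = 12.2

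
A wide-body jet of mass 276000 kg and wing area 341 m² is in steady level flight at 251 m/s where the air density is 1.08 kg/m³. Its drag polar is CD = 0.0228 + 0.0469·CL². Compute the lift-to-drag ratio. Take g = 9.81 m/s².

In steady level flight, lift balances weight: W = mg = 276000 × 9.81 = 2.7076×10^6 N.
Dynamic pressure q = 0.5 × 1.08 × 251² = 34020 Pa.
CL = 2W/(ρv²S) = 2×2.7076×10^6/(1.08×251²×341) = 0.2334.
CD = 0.0228 + 0.0469 × 0.2334² = 0.02535.
L/D = CL/CD = 0.2334 / 0.02535 = 9.21

L/D = 9.21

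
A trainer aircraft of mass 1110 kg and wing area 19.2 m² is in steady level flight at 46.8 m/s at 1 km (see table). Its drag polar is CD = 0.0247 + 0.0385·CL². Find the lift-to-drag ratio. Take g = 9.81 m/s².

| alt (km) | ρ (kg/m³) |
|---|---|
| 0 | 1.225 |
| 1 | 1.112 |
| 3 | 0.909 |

At 1 km, from the table: ρ = 1.112 kg/m³.
In steady level flight, lift balances weight: W = mg = 1110 × 9.81 = 10889 N.
q = ½ρv² = ½ × 1.112 × 46.8² = 1218 Pa.
CL = 2W/(ρv²S) = 2×10889/(1.112×46.8²×19.2) = 0.4657.
CD = 0.0247 + 0.0385 × 0.4657² = 0.03305.
L/D = CL/CD = 0.4657 / 0.03305 = 14.1

L/D = 14.1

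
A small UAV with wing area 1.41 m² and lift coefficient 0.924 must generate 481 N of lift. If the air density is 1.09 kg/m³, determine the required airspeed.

L = ½ρv²S·CL ⇒ v = √(2L/(ρ·S·CL))
v = √(2 × 481 / (1.09 × 1.41 × 0.924)) = √677.4 = 26 m/s

v = 26 m/s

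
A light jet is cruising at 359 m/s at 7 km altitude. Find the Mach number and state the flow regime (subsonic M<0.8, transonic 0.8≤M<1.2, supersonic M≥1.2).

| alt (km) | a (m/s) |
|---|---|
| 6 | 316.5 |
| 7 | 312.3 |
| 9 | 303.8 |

M = 1.15 (transonic)

At 7 km, from the table: a = 312.3 m/s.
M = v/a = 359 / 312.3 = 1.15
M = 1.15 → transonic.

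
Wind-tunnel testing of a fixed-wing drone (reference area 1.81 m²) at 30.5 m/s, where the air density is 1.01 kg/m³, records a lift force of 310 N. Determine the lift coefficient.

CL = 0.365

From L = ½ρv²S·CL, rearranging gives CL = 2L/(ρv²S).
CL = 2 × 310 / (1.01 × 30.5² × 1.81) = 0.365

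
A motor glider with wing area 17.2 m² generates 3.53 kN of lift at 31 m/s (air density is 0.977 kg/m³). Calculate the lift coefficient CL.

CL = 0.437

From L = ½ρv²S·CL, rearranging gives CL = 2L/(ρv²S).
CL = 2 × 3530 / (0.977 × 31² × 17.2) = 0.437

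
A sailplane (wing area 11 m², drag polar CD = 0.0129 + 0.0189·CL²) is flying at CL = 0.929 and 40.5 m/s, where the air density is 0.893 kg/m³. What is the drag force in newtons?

CD = 0.0129 + 0.0189 × 0.929² = 0.02921
D = ½ρv²S·CD = ½ × 0.893 × 40.5² × 11 × 0.02921 = 235 N

D = 235 N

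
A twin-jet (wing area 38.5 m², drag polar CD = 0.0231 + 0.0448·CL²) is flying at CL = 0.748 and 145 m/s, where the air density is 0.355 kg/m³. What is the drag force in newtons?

D = 6920 N

CD = 0.0231 + 0.0448 × 0.748² = 0.04817
D = ½ρv²S·CD = ½ × 0.355 × 145² × 38.5 × 0.04817 = 6920 N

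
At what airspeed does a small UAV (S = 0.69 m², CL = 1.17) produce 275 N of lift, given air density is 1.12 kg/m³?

L = ½ρv²S·CL ⇒ v = √(2L/(ρ·S·CL))
v = √(2 × 275 / (1.12 × 0.69 × 1.17)) = √608.3 = 24.7 m/s

v = 24.7 m/s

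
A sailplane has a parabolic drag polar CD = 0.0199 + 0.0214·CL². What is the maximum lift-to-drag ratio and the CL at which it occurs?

For CD = CD0 + K·CL², (L/D)max occurs at CL* = √(CD0/K) and equals 1/(2√(K·CD0)).
(L/D)max = 1/(2√(0.0214 × 0.0199)) = 1/(2 × 0.02064) = 24.2
CL* = √(0.0199/0.0214) = 0.964

(L/D)max = 24.2, at CL = 0.964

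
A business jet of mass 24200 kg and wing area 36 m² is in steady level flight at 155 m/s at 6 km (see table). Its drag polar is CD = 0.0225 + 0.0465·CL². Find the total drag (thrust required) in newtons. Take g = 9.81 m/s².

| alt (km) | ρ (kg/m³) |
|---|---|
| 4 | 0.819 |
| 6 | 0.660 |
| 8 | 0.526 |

At 6 km, from the table: ρ = 0.660 kg/m³.
Level flight ⇒ L = W = m·g = 24200 × 9.81 = 2.374×10^5 N.
Dynamic pressure q = 0.5 × 0.66 × 155² = 7928 Pa.
CL = 2W/(ρv²S) = 2×2.374×10^5/(0.66×155²×36) = 0.8318.
CD = 0.0225 + 0.0465 × 0.8318² = 0.05467.
D = q·S·CD = 7928 × 36 × 0.05467 = 15600 N

D = 15600 N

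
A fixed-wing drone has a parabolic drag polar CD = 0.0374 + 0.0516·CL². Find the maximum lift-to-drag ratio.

(L/D)max = 11.4

For CD = CD0 + K·CL², (L/D)max occurs at CL* = √(CD0/K) and equals 1/(2√(K·CD0)).
(L/D)max = 1/(2√(0.0516 × 0.0374)) = 1/(2 × 0.04393) = 11.4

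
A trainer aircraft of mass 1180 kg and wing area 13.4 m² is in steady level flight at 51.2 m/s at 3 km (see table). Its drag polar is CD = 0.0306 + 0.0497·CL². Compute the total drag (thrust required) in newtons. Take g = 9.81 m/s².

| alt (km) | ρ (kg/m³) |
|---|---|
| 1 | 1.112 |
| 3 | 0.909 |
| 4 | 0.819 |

At 3 km, from the table: ρ = 0.909 kg/m³.
In steady level flight, lift balances weight: W = mg = 1180 × 9.81 = 11576 N.
Dynamic pressure q = 0.5 × 0.909 × 51.2² = 1191 Pa.
Required CL = L/(qS) = 11576/(1191·13.4) = 0.7251.
CD = 0.0306 + 0.0497 × 0.7251² = 0.05673.
D = q·S·CD = 1191 × 13.4 × 0.05673 = 905.7 N

D = 906 N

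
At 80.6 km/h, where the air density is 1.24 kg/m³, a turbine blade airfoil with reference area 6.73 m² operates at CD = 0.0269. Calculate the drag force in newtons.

Convert speed: v = 80.6 km/h ÷ 3.6 = 22.39 m/s.
D = ½ρv²S·CD = ½ × 1.24 × 22.39² × 6.73 × 0.0269 = 56.3 N

D = 56.3 N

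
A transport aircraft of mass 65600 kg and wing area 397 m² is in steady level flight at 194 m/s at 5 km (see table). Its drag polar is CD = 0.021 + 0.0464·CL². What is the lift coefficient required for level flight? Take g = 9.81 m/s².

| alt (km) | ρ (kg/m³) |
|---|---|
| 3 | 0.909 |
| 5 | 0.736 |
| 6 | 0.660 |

CL = 0.117

At 5 km, from the table: ρ = 0.736 kg/m³.
Level flight ⇒ L = W = m·g = 65600 × 9.81 = 6.4354×10^5 N.
q = ½ρv² = ½ × 0.736 × 194² = 13850 Pa.
CL = W/(q·S) = 6.4354×10^5 / (13850 × 397) = 0.117.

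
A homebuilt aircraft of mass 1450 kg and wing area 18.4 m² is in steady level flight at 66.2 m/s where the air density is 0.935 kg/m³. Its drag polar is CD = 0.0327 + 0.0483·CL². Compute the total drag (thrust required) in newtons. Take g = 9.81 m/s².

D = 1490 N

In steady level flight, lift balances weight: W = mg = 1450 × 9.81 = 14224 N.
q = ½ρv² = ½ × 0.935 × 66.2² = 2049 Pa.
Required CL = L/(qS) = 14224/(2049·18.4) = 0.3773.
CD = 0.0327 + 0.0483 × 0.3773² = 0.03958.
D = q·S·CD = 2049 × 18.4 × 0.03958 = 1492 N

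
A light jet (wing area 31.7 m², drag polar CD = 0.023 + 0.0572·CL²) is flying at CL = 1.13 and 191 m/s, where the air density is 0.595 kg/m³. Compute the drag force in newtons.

CD = 0.023 + 0.0572 × 1.13² = 0.09604
D = ½ρv²S·CD = ½ × 0.595 × 191² × 31.7 × 0.09604 = 33000 N

D = 33000 N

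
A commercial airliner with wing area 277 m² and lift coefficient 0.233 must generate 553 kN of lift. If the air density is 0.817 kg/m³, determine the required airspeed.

v = 145 m/s

L = ½ρv²S·CL ⇒ v = √(2L/(ρ·S·CL))
v = √(2 × 5.53×10^5 / (0.817 × 277 × 0.233)) = √20970 = 145 m/s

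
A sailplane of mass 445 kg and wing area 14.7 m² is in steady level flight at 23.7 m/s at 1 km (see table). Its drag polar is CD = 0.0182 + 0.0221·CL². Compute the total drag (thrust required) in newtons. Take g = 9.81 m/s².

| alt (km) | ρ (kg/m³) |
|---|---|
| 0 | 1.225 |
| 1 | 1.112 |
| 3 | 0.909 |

At 1 km, from the table: ρ = 1.112 kg/m³.
Weight W = mg = 445 × 9.81 = 4365.4 N; in level flight L = W.
q = ½ρv² = ½ × 1.112 × 23.7² = 312.3 Pa.
CL = W/(q·S) = 4365.4 / (312.3 × 14.7) = 0.9509.
CD = 0.0182 + 0.0221 × 0.9509² = 0.03818.
D = q·S·CD = 312.3 × 14.7 × 0.03818 = 175.3 N

D = 175 N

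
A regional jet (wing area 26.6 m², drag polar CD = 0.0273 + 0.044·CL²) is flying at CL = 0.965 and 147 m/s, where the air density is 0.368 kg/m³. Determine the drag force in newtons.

D = 7220 N

CD = 0.0273 + 0.044 × 0.965² = 0.06827
D = ½ρv²S·CD = ½ × 0.368 × 147² × 26.6 × 0.06827 = 7220 N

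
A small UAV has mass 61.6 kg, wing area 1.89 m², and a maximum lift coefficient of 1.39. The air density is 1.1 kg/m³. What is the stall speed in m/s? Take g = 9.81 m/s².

At stall, lift equals weight: L = W = m·g = 61.6 × 9.81 = 604.3 N.
V_stall = √(2W/(ρ·S·CL,max)) = √(2 × 604.3 / (1.1 × 1.89 × 1.39))
V_stall = √418.2 = 20.5 m/s

V_stall = 20.5 m/s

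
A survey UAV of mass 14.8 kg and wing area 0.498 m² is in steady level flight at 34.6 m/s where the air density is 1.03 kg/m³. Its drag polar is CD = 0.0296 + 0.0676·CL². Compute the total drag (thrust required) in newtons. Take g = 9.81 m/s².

In steady level flight, lift balances weight: W = mg = 14.8 × 9.81 = 145.19 N.
Dynamic pressure q = 0.5 × 1.03 × 34.6² = 616.5 Pa.
Required CL = L/(qS) = 145.19/(616.5·0.498) = 0.4729.
CD = 0.0296 + 0.0676 × 0.4729² = 0.04472.
D = q·S·CD = 616.5 × 0.498 × 0.04472 = 13.73 N

D = 13.7 N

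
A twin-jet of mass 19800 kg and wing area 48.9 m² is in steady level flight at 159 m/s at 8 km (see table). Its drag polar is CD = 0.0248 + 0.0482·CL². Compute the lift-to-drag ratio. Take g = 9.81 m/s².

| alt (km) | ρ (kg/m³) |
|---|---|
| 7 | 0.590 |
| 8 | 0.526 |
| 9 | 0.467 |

L/D = 14.2

At 8 km, from the table: ρ = 0.526 kg/m³.
Weight W = mg = 19800 × 9.81 = 1.9424×10^5 N; in level flight L = W.
Dynamic pressure q = 0.5 × 0.526 × 159² = 6649 Pa.
Required CL = L/(qS) = 1.9424×10^5/(6649·48.9) = 0.5974.
CD = 0.0248 + 0.0482 × 0.5974² = 0.042.
L/D = CL/CD = 0.5974 / 0.042 = 14.2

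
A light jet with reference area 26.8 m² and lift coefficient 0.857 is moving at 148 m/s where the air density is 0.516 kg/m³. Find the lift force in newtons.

L = 1.3×10^5 N

Dynamic pressure q = ½ρv² = ½ × 0.516 × 148² = 5651 Pa.
L = q·S·CL = 5651 × 26.8 × 0.857 = 1.3×10^5 N ≈ 130 kN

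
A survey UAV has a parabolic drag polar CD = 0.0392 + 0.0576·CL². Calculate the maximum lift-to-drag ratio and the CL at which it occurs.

For CD = CD0 + K·CL², (L/D)max occurs at CL* = √(CD0/K) and equals 1/(2√(K·CD0)).
(L/D)max = 1/(2√(0.0576 × 0.0392)) = 1/(2 × 0.04752) = 10.5
CL* = √(0.0392/0.0576) = 0.825

(L/D)max = 10.5, at CL = 0.825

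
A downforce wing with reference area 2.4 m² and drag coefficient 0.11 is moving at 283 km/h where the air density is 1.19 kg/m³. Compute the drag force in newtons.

Convert speed: v = 283 km/h ÷ 3.6 = 78.61 m/s.
D = ½ρv²S·CD = ½ × 1.19 × 78.61² × 2.4 × 0.11 = 971 N

D = 971 N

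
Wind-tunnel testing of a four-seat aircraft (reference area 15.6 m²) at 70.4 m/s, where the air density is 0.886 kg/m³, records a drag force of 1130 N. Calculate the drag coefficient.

From D = ½ρv²S·CD, rearranging gives CD = 2D/(ρv²S).
CD = 2 × 1130 / (0.886 × 70.4² × 15.6) = 0.033

CD = 0.033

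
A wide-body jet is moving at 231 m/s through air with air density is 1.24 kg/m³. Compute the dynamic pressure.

q = 33100 Pa

q = ½ρv² = ½ × 1.24 × 231² = 33100 Pa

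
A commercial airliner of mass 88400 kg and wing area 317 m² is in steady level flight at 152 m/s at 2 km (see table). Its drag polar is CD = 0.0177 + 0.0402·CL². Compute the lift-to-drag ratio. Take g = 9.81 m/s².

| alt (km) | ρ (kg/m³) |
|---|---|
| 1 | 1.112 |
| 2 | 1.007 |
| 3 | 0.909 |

At 2 km, from the table: ρ = 1.007 kg/m³.
In steady level flight, lift balances weight: W = mg = 88400 × 9.81 = 8.672×10^5 N.
Dynamic pressure q = 0.5 × 1.007 × 152² = 11630 Pa.
Required CL = L/(qS) = 8.672×10^5/(11630·317) = 0.2352.
CD = 0.0177 + 0.0402 × 0.2352² = 0.01992.
L/D = CL/CD = 0.2352 / 0.01992 = 11.8

L/D = 11.8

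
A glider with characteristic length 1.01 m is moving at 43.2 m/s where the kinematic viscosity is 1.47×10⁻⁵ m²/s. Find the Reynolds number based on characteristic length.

Re = 2.97×10^6

Re = v·c/ν = 43.2 × 1.01 / (1.47×10⁻⁵) = 2.97×10^6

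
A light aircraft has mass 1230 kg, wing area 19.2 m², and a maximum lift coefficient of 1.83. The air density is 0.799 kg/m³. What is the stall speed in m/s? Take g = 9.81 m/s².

Stall occurs when L = W at CL,max. W = mg = 1230 × 9.81 = 12070 N.
V_stall = √(2W/(ρ·S·CL,max)) = √(2 × 12070 / (0.799 × 19.2 × 1.83))
V_stall = √859.6 = 29.3 m/s

V_stall = 29.3 m/s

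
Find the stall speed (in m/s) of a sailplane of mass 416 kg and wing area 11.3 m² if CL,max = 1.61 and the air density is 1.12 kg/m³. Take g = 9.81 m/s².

V_stall = 20 m/s

At stall, lift equals weight: L = W = m·g = 416 × 9.81 = 4081 N.
From L = ½ρV²S·CL,max = W: V_stall = √(2W/(ρSCL,max)) = √(2·4081/(1.12·11.3·1.61))
V_stall = √400.6 = 20 m/s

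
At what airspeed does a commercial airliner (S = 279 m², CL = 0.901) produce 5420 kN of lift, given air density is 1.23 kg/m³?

v = 187 m/s

L = ½ρv²S·CL ⇒ v = √(2L/(ρ·S·CL))
v = √(2 × 5.42×10^6 / (1.23 × 279 × 0.901)) = √35060 = 187 m/s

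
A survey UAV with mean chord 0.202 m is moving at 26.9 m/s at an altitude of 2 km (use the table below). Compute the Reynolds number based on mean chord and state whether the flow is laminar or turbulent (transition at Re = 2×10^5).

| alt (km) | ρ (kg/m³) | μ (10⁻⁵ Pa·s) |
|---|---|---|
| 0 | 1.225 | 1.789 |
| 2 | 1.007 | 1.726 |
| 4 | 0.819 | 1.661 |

At 2 km, from the table: ρ = 1.007 kg/m³, μ = 1.726×10⁻⁵ Pa·s.
Re = ρ·v·c/μ = 1.007 × 26.9 × 0.202 / (1.726×10⁻⁵) = 3.17×10^5
Since 3.17×10^5 > 2×10^5, the flow is turbulent.

Re = 3.17×10^5 (turbulent)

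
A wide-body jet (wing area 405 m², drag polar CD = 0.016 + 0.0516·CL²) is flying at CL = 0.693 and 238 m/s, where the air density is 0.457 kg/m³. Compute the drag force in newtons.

CD = 0.016 + 0.0516 × 0.693² = 0.04078
D = ½ρv²S·CD = ½ × 0.457 × 238² × 405 × 0.04078 = 2.14×10^5 N

D = 2.14×10^5 N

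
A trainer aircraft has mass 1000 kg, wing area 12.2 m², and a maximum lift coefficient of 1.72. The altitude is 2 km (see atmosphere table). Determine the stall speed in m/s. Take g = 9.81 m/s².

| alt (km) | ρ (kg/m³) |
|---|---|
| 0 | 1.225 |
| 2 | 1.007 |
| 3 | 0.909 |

At 2 km, from the table: ρ = 1.007 kg/m³.
Stall occurs when L = W at CL,max. W = mg = 1000 × 9.81 = 9810 N.
V_stall = √(2W/(ρ·S·CL,max)) = √(2 × 9810 / (1.007 × 12.2 × 1.72))
V_stall = √928.5 = 30.5 m/s

V_stall = 30.5 m/s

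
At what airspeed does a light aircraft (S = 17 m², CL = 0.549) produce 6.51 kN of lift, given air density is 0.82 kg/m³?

L = ½ρv²S·CL ⇒ v = √(2L/(ρ·S·CL))
v = √(2 × 6510 / (0.82 × 17 × 0.549)) = √1701 = 41.2 m/s

v = 41.2 m/s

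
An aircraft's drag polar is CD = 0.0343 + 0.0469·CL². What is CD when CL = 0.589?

CD = 0.0506

CD = 0.0343 + 0.0469 × 0.589² = 0.0343 + 0.01627 = 0.0506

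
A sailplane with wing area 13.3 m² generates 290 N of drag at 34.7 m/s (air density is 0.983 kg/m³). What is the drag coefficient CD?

CD = 0.0368

From D = ½ρv²S·CD, rearranging gives CD = 2D/(ρv²S).
CD = 2 × 290 / (0.983 × 34.7² × 13.3) = 0.0368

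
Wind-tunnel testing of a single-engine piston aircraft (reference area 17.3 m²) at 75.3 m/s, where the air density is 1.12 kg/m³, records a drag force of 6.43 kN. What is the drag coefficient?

CD = 0.117

From D = ½ρv²S·CD, rearranging gives CD = 2D/(ρv²S).
CD = 2 × 6430 / (1.12 × 75.3² × 17.3) = 0.117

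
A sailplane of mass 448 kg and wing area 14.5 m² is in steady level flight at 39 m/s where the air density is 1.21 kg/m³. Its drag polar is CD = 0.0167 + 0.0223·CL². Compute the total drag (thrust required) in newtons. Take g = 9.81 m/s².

D = 255 N

Level flight ⇒ L = W = m·g = 448 × 9.81 = 4394.9 N.
Dynamic pressure q = 0.5 × 1.21 × 39² = 920.2 Pa.
CL = W/(q·S) = 4394.9 / (920.2 × 14.5) = 0.3294.
CD = 0.0167 + 0.0223 × 0.3294² = 0.01912.
D = q·S·CD = 920.2 × 14.5 × 0.01912 = 255.1 N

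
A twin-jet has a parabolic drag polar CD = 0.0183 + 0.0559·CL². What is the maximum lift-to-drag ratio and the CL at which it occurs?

(L/D)max = 15.6, at CL = 0.572

For CD = CD0 + K·CL², (L/D)max occurs at CL* = √(CD0/K) and equals 1/(2√(K·CD0)).
(L/D)max = 1/(2√(0.0559 × 0.0183)) = 1/(2 × 0.03198) = 15.6
CL* = √(0.0183/0.0559) = 0.572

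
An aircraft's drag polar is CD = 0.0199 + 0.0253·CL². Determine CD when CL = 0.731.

CD = 0.0334

CD = 0.0199 + 0.0253 × 0.731² = 0.0199 + 0.01352 = 0.0334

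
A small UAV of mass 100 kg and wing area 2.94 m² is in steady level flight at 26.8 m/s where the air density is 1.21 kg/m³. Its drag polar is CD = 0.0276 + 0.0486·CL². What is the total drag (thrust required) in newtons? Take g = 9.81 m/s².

D = 71.9 N

Level flight ⇒ L = W = m·g = 100 × 9.81 = 981 N.
Dynamic pressure q = 0.5 × 1.21 × 26.8² = 434.5 Pa.
Required CL = L/(qS) = 981/(434.5·2.94) = 0.7679.
CD = 0.0276 + 0.0486 × 0.7679² = 0.05626.
D = q·S·CD = 434.5 × 2.94 × 0.05626 = 71.87 N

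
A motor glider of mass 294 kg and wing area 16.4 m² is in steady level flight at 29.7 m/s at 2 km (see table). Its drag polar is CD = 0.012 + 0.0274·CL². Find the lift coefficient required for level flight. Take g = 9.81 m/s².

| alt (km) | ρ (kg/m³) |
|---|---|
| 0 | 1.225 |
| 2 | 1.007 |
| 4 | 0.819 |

At 2 km, from the table: ρ = 1.007 kg/m³.
In steady level flight, lift balances weight: W = mg = 294 × 9.81 = 2884.1 N.
q = ½ρv² = ½ × 1.007 × 29.7² = 444.1 Pa.
Required CL = L/(qS) = 2884.1/(444.1·16.4) = 0.396.

CL = 0.396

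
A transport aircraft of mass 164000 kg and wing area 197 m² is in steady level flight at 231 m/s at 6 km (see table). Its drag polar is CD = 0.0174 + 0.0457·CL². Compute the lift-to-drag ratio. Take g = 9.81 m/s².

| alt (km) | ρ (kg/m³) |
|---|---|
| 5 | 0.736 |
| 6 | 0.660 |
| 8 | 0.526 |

L/D = 17

At 6 km, from the table: ρ = 0.660 kg/m³.
Level flight ⇒ L = W = m·g = 164000 × 9.81 = 1.6088×10^6 N.
Dynamic pressure q = 0.5 × 0.66 × 231² = 17610 Pa.
CL = 2W/(ρv²S) = 2×1.6088×10^6/(0.66×231²×197) = 0.4638.
CD = 0.0174 + 0.0457 × 0.4638² = 0.02723.
L/D = CL/CD = 0.4638 / 0.02723 = 17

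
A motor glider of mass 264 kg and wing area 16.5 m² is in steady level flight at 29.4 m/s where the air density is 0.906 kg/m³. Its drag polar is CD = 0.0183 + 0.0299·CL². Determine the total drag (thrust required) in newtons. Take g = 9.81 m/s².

D = 149 N

Level flight ⇒ L = W = m·g = 264 × 9.81 = 2589.8 N.
q = ½ρv² = ½ × 0.906 × 29.4² = 391.6 Pa.
CL = 2W/(ρv²S) = 2×2589.8/(0.906×29.4²×16.5) = 0.4009.
CD = 0.0183 + 0.0299 × 0.4009² = 0.0231.
D = q·S·CD = 391.6 × 16.5 × 0.0231 = 149.3 N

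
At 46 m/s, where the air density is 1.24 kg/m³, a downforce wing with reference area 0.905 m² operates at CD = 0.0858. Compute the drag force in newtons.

D = 102 N

D = ½ρv²S·CD = ½ × 1.24 × 46² × 0.905 × 0.0858 = 102 N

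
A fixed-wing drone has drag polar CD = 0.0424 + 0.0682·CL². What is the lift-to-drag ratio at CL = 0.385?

CD = 0.0424 + 0.0682 × 0.385² = 0.05251
L/D = CL/CD = 0.385 / 0.05251 = 7.33

L/D = 7.33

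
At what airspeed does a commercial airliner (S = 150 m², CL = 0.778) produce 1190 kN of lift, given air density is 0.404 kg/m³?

v = 225 m/s

L = ½ρv²S·CL ⇒ v = √(2L/(ρ·S·CL))
v = √(2 × 1.19×10^6 / (0.404 × 150 × 0.778)) = √50480 = 225 m/s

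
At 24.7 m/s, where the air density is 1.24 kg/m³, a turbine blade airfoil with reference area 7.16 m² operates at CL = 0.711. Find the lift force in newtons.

L = 1930 N

Dynamic pressure q = ½ρv² = ½ × 1.24 × 24.7² = 378.3 Pa.
L = q·S·CL = 378.3 × 7.16 × 0.711 = 1930 N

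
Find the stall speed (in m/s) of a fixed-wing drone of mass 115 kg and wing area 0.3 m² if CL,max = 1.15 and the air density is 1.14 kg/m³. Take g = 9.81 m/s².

V_stall = 75.7 m/s

Weight W = mg = 115 × 9.81 = 1128 N.
From L = ½ρV²S·CL,max = W: V_stall = √(2W/(ρSCL,max)) = √(2·1128/(1.14·0.3·1.15))
V_stall = √5737 = 75.7 m/s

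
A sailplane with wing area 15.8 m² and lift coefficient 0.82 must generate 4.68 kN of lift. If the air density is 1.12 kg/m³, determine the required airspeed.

v = 25.4 m/s

L = ½ρv²S·CL ⇒ v = √(2L/(ρ·S·CL))
v = √(2 × 4680 / (1.12 × 15.8 × 0.82)) = √645 = 25.4 m/s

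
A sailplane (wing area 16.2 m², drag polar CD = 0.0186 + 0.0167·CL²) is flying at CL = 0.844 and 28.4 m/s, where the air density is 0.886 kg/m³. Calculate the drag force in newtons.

D = 177 N

CD = 0.0186 + 0.0167 × 0.844² = 0.0305
D = ½ρv²S·CD = ½ × 0.886 × 28.4² × 16.2 × 0.0305 = 177 N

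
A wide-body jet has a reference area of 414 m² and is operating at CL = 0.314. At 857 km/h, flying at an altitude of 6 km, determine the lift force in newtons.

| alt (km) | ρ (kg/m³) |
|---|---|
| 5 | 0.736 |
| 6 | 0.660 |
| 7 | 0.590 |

L = 2.43×10^6 N

At 6 km, from the table: ρ = 0.660 kg/m³.
Convert speed: v = 857 km/h ÷ 3.6 = 238.1 m/s.
Dynamic pressure q = ½ρv² = ½ × 0.66 × 238.1² = 18700 Pa.
L = q·S·CL = 18700 × 414 × 0.314 = 2.43×10^6 N ≈ 2430 kN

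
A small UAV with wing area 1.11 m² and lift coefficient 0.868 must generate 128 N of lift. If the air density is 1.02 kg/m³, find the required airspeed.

v = 16.1 m/s

L = ½ρv²S·CL ⇒ v = √(2L/(ρ·S·CL))
v = √(2 × 128 / (1.02 × 1.11 × 0.868)) = √260.5 = 16.1 m/s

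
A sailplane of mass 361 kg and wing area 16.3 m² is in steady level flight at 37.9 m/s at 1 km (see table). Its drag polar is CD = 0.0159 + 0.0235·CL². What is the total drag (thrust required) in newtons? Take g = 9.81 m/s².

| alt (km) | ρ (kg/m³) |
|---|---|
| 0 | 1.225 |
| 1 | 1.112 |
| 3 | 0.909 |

D = 230 N

At 1 km, from the table: ρ = 1.112 kg/m³.
Weight W = mg = 361 × 9.81 = 3541.4 N; in level flight L = W.
Dynamic pressure q = 0.5 × 1.112 × 37.9² = 798.6 Pa.
CL = W/(q·S) = 3541.4 / (798.6 × 16.3) = 0.272.
CD = 0.0159 + 0.0235 × 0.272² = 0.01764.
D = q·S·CD = 798.6 × 16.3 × 0.01764 = 229.6 N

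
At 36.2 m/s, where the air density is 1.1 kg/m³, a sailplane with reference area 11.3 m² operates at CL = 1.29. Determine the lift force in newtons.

L = 10500 N

L = ½ρv²S·CL = ½ × 1.1 × 36.2² × 11.3 × 1.29 = 10500 N ≈ 10.5 kN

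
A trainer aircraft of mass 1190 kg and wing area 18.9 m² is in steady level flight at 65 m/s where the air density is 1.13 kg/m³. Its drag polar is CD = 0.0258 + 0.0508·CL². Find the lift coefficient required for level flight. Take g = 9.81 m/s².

Weight W = mg = 1190 × 9.81 = 11674 N; in level flight L = W.
q = ½ρv² = ½ × 1.13 × 65² = 2387 Pa.
CL = 2W/(ρv²S) = 2×11674/(1.13×65²×18.9) = 0.2587.

CL = 0.259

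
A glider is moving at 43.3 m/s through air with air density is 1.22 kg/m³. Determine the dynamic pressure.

q = ½ρv² = ½ × 1.22 × 43.3² = 1140 Pa

q = 1140 Pa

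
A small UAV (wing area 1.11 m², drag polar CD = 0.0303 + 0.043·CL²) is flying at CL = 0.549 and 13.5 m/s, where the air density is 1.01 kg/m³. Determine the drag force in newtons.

D = 4.42 N

CD = 0.0303 + 0.043 × 0.549² = 0.04326
D = ½ρv²S·CD = ½ × 1.01 × 13.5² × 1.11 × 0.04326 = 4.42 N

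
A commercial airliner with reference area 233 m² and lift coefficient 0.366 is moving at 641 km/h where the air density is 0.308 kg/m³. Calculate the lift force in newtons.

Convert speed: v = 641 km/h ÷ 3.6 = 178.1 m/s.
L = ½ρv²S·CL = ½ × 0.308 × 178.1² × 233 × 0.366 = 4.16×10^5 N ≈ 416 kN

L = 4.16×10^5 N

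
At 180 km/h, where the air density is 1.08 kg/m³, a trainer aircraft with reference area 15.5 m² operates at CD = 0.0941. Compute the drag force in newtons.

D = 1970 N

Convert speed: v = 180 km/h ÷ 3.6 = 50 m/s.
D = ½ρv²S·CD = ½ × 1.08 × 50² × 15.5 × 0.0941 = 1970 N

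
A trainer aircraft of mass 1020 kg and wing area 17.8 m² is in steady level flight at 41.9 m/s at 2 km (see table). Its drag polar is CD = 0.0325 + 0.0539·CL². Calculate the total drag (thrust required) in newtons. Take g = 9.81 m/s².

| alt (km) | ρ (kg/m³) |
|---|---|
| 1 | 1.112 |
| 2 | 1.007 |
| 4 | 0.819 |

At 2 km, from the table: ρ = 1.007 kg/m³.
Weight W = mg = 1020 × 9.81 = 10006 N; in level flight L = W.
q = ½ρv² = ½ × 1.007 × 41.9² = 883.9 Pa.
Required CL = L/(qS) = 10006/(883.9·17.8) = 0.6359.
CD = 0.0325 + 0.0539 × 0.6359² = 0.0543.
D = q·S·CD = 883.9 × 17.8 × 0.0543 = 854.4 N

D = 854 N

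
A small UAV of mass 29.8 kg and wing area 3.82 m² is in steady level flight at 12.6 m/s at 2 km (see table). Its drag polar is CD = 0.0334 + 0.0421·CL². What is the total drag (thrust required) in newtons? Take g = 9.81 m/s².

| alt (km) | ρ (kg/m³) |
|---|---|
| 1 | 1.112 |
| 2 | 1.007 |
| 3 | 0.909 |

D = 22 N

At 2 km, from the table: ρ = 1.007 kg/m³.
In steady level flight, lift balances weight: W = mg = 29.8 × 9.81 = 292.34 N.
Dynamic pressure q = 0.5 × 1.007 × 12.6² = 79.94 Pa.
Required CL = L/(qS) = 292.34/(79.94·3.82) = 0.9574.
CD = 0.0334 + 0.0421 × 0.9574² = 0.07199.
D = q·S·CD = 79.94 × 3.82 × 0.07199 = 21.98 N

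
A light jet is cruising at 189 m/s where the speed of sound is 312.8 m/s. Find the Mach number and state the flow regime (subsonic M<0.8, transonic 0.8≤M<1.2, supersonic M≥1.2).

M = v/a = 189 / 312.8 = 0.604
M = 0.604 → subsonic.

M = 0.604 (subsonic)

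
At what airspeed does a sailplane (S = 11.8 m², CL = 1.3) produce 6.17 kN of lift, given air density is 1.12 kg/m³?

L = ½ρv²S·CL ⇒ v = √(2L/(ρ·S·CL))
v = √(2 × 6170 / (1.12 × 11.8 × 1.3)) = √718.2 = 26.8 m/s

v = 26.8 m/s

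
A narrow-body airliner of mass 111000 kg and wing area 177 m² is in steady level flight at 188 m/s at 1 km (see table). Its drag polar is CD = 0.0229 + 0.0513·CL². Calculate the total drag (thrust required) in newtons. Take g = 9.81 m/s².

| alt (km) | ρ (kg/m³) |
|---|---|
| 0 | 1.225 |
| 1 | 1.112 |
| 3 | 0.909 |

At 1 km, from the table: ρ = 1.112 kg/m³.
Weight W = mg = 111000 × 9.81 = 1.0889×10^6 N; in level flight L = W.
Dynamic pressure q = 0.5 × 1.112 × 188² = 19650 Pa.
Required CL = L/(qS) = 1.0889×10^6/(19650·177) = 0.3131.
CD = 0.0229 + 0.0513 × 0.3131² = 0.02793.
D = q·S·CD = 19650 × 177 × 0.02793 = 97140 N

D = 97100 N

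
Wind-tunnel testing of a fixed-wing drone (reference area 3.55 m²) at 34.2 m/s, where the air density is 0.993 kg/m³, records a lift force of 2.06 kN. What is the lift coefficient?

From L = ½ρv²S·CL, rearranging gives CL = 2L/(ρv²S).
CL = 2 × 2060 / (0.993 × 34.2² × 3.55) = 0.999

CL = 0.999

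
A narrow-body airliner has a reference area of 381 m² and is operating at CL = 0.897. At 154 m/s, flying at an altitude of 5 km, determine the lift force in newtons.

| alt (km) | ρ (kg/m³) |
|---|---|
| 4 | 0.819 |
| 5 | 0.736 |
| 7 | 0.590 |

At 5 km, from the table: ρ = 0.736 kg/m³.
L = ½ρv²S·CL = ½ × 0.736 × 154² × 381 × 0.897 = 2.98×10^6 N ≈ 2980 kN

L = 2.98×10^6 N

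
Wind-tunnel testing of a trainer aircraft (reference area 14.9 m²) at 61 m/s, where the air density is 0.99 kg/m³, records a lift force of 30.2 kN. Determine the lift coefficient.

From L = ½ρv²S·CL, rearranging gives CL = 2L/(ρv²S).
CL = 2 × 30200 / (0.99 × 61² × 14.9) = 1.1

CL = 1.1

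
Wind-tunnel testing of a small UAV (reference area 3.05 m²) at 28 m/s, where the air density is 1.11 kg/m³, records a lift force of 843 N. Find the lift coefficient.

From L = ½ρv²S·CL, rearranging gives CL = 2L/(ρv²S).
CL = 2 × 843 / (1.11 × 28² × 3.05) = 0.635

CL = 0.635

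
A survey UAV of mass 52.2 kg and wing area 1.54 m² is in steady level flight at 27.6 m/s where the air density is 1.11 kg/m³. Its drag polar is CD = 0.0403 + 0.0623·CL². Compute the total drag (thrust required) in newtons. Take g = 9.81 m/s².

D = 51.3 N

In steady level flight, lift balances weight: W = mg = 52.2 × 9.81 = 512.08 N.
q = ½ρv² = ½ × 1.11 × 27.6² = 422.8 Pa.
CL = 2W/(ρv²S) = 2×512.08/(1.11×27.6²×1.54) = 0.7865.
CD = 0.0403 + 0.0623 × 0.7865² = 0.07884.
D = q·S·CD = 422.8 × 1.54 × 0.07884 = 51.33 N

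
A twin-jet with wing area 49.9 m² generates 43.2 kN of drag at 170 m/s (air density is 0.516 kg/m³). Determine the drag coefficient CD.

CD = 0.116

From D = ½ρv²S·CD, rearranging gives CD = 2D/(ρv²S).
CD = 2 × 43200 / (0.516 × 170² × 49.9) = 0.116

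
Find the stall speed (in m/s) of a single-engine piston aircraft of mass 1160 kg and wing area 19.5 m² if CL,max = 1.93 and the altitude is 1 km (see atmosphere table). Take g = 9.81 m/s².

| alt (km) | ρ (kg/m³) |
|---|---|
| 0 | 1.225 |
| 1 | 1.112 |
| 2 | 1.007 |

V_stall = 23.3 m/s

At 1 km, from the table: ρ = 1.112 kg/m³.
Weight W = mg = 1160 × 9.81 = 11380 N.
V_stall = √(2W/(ρ·S·CL,max)) = √(2 × 11380 / (1.112 × 19.5 × 1.93))
V_stall = √543.8 = 23.3 m/s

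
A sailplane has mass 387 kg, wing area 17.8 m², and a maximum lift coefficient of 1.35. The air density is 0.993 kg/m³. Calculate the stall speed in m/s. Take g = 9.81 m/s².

V_stall = 17.8 m/s

Stall occurs when L = W at CL,max. W = mg = 387 × 9.81 = 3796 N.
V_stall = √(2W/(ρ·S·CL,max)) = √(2 × 3796 / (0.993 × 17.8 × 1.35))
V_stall = √318.2 = 17.8 m/s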